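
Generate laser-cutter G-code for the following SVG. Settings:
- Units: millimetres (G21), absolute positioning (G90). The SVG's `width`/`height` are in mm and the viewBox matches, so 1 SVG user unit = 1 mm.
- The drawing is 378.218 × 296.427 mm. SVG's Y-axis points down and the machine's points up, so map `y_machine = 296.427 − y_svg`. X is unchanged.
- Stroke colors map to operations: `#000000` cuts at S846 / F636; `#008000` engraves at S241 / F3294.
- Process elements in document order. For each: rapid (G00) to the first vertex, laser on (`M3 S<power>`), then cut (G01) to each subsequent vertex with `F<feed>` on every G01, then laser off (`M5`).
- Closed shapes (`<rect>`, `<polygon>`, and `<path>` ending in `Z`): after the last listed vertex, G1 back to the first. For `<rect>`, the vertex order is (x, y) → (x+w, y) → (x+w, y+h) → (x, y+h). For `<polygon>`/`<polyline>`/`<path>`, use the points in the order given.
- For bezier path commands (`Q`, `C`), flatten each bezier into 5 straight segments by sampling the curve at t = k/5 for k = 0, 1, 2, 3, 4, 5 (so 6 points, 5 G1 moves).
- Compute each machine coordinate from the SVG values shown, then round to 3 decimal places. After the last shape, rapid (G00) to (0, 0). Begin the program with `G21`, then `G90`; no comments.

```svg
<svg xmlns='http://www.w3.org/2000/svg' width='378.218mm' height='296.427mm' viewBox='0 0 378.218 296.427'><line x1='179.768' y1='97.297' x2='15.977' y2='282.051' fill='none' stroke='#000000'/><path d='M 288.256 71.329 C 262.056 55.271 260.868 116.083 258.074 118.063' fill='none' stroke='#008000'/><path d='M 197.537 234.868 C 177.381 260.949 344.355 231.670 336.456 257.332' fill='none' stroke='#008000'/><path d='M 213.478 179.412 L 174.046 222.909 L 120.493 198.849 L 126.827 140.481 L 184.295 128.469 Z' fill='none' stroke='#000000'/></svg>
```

G21
G90
G00 X179.768 Y199.130
M3 S846
G01 X15.977 Y14.376 F636
M5
G00 X288.256 Y225.098
M3 S241
G01 X275.324 Y226.594 F3294
G01 X267.118 Y216.155 F3294
G01 X262.359 Y200.294 F3294
G01 X259.771 Y185.526 F3294
G01 X258.074 Y178.364 F3294
M5
G00 X197.537 Y61.559
M3 S241
G01 X205.003 Y51.671 F3294
G01 X240.004 Y49.775 F3294
G01 X285.164 Y50.577 F3294
G01 X323.107 Y48.782 F3294
G01 X336.456 Y39.095 F3294
M5
G00 X213.478 Y117.015
M3 S846
G01 X174.046 Y73.518 F636
G01 X120.493 Y97.578 F636
G01 X126.827 Y155.946 F636
G01 X184.295 Y167.958 F636
G01 X213.478 Y117.015 F636
M5
G00 X0.000 Y0.000

viewBox `0 0 378.218 296.427` with mm width/height → 1 unit = 1 mm. Flip: y_m = 296.427 − y_svg.

**Shape 1** — `<line>` line segment, stroke `#000000` → cut (S846, F636). Machine vertices: (179.768,199.130) → (15.977,14.376). Open path.

**Shape 2** — `<path>` cubic bezier, stroke `#008000` → engrave (S241, F3294). Control points (SVG): P0=(288.256,71.329), P1=(262.056,55.271), P2=(260.868,116.083), P3=(258.074,118.063); sampled at t=k/5. Machine vertices: (288.256,225.098) → (275.324,226.594) → (267.118,216.155) → (262.359,200.294) → (259.771,185.526) → (258.074,178.364). Open path.

**Shape 3** — `<path>` cubic bezier, stroke `#008000` → engrave (S241, F3294). Control points (SVG): P0=(197.537,234.868), P1=(177.381,260.949), P2=(344.355,231.670), P3=(336.456,257.332); sampled at t=k/5. Machine vertices: (197.537,61.559) → (205.003,51.671) → (240.004,49.775) → (285.164,50.577) → (323.107,48.782) → (336.456,39.095). Open path.

**Shape 4** — `<path>` regular polygon, stroke `#000000` → cut (S846, F636). Machine vertices: (213.478,117.015) → (174.046,73.518) → (120.493,97.578) → (126.827,155.946) → (184.295,167.958) → (213.478,117.015). Closed: final G1 returns to the first vertex.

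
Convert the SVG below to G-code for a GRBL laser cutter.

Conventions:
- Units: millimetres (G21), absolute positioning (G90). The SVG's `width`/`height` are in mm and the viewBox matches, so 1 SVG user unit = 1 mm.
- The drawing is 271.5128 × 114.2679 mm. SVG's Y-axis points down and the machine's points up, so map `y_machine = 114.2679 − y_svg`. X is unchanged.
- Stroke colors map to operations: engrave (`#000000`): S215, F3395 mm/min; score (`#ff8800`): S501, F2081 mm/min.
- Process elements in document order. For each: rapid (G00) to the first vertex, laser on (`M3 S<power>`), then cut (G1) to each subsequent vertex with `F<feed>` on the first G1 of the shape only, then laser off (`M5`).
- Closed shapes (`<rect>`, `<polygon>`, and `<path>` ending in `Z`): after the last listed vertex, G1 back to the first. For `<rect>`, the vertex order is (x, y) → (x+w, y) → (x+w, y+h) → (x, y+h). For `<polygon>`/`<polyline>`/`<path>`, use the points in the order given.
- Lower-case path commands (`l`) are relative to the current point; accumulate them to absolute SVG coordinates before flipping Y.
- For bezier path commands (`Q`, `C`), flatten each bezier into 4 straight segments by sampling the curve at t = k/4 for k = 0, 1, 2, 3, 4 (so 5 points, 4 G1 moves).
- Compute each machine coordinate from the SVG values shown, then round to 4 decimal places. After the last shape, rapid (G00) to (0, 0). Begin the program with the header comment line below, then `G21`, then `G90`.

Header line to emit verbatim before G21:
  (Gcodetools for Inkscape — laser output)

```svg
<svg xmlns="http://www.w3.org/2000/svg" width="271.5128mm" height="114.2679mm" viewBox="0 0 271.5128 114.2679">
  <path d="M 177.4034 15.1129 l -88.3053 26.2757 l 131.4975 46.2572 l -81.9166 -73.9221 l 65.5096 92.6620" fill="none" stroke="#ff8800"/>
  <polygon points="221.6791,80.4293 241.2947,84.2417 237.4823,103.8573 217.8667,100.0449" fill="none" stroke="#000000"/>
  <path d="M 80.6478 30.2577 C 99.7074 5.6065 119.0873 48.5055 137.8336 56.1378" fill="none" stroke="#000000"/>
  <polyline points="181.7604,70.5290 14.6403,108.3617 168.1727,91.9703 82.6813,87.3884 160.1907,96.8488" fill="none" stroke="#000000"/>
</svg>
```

(Gcodetools for Inkscape — laser output)
G21
G90
G00 X177.4034 Y99.1550
M3 S501
G1 X89.0981 Y72.8793 F2081
G1 X220.5956 Y26.6221
G1 X138.6790 Y100.5442
G1 X204.1886 Y7.8822
M5
G00 X221.6791 Y33.8386
M3 S215
G1 X241.2947 Y30.0262 F3395
G1 X237.4823 Y10.4106
G1 X217.8667 Y14.2230
G1 X221.6791 Y33.8386
M5
G00 X80.6478 Y84.0102
M3 S215
G1 X94.9877 Y91.4395 F3395
G1 X109.3582 Y83.1765
G1 X123.6700 Y68.8603
G1 X137.8336 Y58.1301
M5
G00 X181.7604 Y43.7389
M3 S215
G1 X14.6403 Y5.9062 F3395
G1 X168.1727 Y22.2976
G1 X82.6813 Y26.8795
G1 X160.1907 Y17.4191
M5
G00 X0.0000 Y0.0000

1 u = 1 mm; y_m = 114.2679 − y.

[1] `<path>` open polyline, #ff8800→score S501 F2081: (177.4034,99.1550) → (89.0981,72.8793) → (220.5956,26.6221) → (138.6790,100.5442) → (204.1886,7.8822)

[2] `<polygon>` regular polygon, #000000→engrave S215 F3395: (221.6791,33.8386) → (241.2947,30.0262) → (237.4823,10.4106) → (217.8667,14.2230) → (221.6791,33.8386) (closed)

[3] `<path>` cubic bezier, #000000→engrave S215 F3395: (80.6478,84.0102) → (94.9877,91.4395) → (109.3582,83.1765) → (123.6700,68.8603) → (137.8336,58.1301)

[4] `<polyline>` open polyline, #000000→engrave S215 F3395: (181.7604,43.7389) → (14.6403,5.9062) → (168.1727,22.2976) → (82.6813,26.8795) → (160.1907,17.4191)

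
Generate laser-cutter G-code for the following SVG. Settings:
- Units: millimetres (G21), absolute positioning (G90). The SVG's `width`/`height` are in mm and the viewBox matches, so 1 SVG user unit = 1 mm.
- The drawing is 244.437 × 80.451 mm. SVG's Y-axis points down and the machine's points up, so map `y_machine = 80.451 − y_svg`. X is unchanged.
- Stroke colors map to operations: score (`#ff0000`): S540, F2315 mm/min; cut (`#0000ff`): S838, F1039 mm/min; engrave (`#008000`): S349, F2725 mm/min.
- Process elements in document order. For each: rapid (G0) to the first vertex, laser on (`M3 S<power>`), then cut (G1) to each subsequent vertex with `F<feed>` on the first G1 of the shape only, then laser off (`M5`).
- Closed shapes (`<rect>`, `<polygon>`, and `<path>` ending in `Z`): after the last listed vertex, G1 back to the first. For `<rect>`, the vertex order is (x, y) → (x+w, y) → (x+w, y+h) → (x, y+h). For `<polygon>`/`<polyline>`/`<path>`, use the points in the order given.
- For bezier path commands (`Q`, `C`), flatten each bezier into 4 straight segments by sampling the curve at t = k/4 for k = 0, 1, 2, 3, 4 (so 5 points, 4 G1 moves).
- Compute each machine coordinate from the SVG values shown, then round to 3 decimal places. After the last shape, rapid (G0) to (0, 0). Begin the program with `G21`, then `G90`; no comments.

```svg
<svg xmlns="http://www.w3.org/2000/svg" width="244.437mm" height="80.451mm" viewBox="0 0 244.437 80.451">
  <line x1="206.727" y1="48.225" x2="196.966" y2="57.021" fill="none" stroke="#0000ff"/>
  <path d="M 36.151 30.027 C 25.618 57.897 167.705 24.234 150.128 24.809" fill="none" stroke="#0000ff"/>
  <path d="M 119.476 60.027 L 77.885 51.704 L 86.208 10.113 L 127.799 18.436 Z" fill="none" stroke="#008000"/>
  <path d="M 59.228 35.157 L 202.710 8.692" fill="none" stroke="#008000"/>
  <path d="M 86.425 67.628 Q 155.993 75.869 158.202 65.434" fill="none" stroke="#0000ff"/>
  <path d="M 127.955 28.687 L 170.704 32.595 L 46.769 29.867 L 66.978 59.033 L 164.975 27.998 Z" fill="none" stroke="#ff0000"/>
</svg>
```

G21
G90
G0 X206.727 Y32.226
M3 S838
G1 X196.966 Y23.430 F1039
M5
G0 X36.151 Y50.424
M3 S838
G1 X51.988 Y39.563 F1039
G1 X95.781 Y42.797
G1 X138.253 Y51.150
G1 X150.128 Y55.642
M5
G0 X119.476 Y20.424
M3 S349
G1 X77.885 Y28.747 F2725
G1 X86.208 Y70.338
G1 X127.799 Y62.015
G1 X119.476 Y20.424
M5
G0 X59.228 Y45.294
M3 S349
G1 X202.710 Y71.759 F2725
M5
G0 X86.425 Y12.823
M3 S838
G1 X116.999 Y9.870 F1039
G1 X139.153 Y9.251
G1 X152.888 Y10.967
G1 X158.202 Y15.017
M5
G0 X127.955 Y51.764
M3 S540
G1 X170.704 Y47.856 F2315
G1 X46.769 Y50.584
G1 X66.978 Y21.418
G1 X164.975 Y52.453
G1 X127.955 Y51.764
M5
G0 X0.000 Y0.000

Since the viewBox matches the mm dimensions, user units are millimetres directly. The only transform is the Y-flip y_m = 80.451 − y_svg.

Shape 1 is a line segment drawn with `<line>`. Its stroke #0000ff means cut at S838, F1039. After flipping Y the toolpath is (206.727,32.226) → (196.966,23.430).

Shape 2 is a cubic bezier drawn with `<path>`. Its stroke #0000ff means cut at S838, F1039. After flipping Y the toolpath is (36.151,50.424) → (51.988,39.563) → (95.781,42.797) → (138.253,51.150) → (150.128,55.642).

Shape 3 is a regular polygon drawn with `<path>`. Its stroke #008000 means engrave at S349, F2725. After flipping Y the toolpath is (119.476,20.424) → (77.885,28.747) → (86.208,70.338) → (127.799,62.015) → (119.476,20.424), returning to the start.

Shape 4 is a line segment drawn with `<path>`. Its stroke #008000 means engrave at S349, F2725. After flipping Y the toolpath is (59.228,45.294) → (202.710,71.759).

Shape 5 is a quadratic bezier drawn with `<path>`. Its stroke #0000ff means cut at S838, F1039. After flipping Y the toolpath is (86.425,12.823) → (116.999,9.870) → (139.153,9.251) → (152.888,10.967) → (158.202,15.017).

Shape 6 is a closed polygon drawn with `<path>`. Its stroke #ff0000 means score at S540, F2315. After flipping Y the toolpath is (127.955,51.764) → (170.704,47.856) → (46.769,50.584) → (66.978,21.418) → (164.975,52.453) → (127.955,51.764), returning to the start.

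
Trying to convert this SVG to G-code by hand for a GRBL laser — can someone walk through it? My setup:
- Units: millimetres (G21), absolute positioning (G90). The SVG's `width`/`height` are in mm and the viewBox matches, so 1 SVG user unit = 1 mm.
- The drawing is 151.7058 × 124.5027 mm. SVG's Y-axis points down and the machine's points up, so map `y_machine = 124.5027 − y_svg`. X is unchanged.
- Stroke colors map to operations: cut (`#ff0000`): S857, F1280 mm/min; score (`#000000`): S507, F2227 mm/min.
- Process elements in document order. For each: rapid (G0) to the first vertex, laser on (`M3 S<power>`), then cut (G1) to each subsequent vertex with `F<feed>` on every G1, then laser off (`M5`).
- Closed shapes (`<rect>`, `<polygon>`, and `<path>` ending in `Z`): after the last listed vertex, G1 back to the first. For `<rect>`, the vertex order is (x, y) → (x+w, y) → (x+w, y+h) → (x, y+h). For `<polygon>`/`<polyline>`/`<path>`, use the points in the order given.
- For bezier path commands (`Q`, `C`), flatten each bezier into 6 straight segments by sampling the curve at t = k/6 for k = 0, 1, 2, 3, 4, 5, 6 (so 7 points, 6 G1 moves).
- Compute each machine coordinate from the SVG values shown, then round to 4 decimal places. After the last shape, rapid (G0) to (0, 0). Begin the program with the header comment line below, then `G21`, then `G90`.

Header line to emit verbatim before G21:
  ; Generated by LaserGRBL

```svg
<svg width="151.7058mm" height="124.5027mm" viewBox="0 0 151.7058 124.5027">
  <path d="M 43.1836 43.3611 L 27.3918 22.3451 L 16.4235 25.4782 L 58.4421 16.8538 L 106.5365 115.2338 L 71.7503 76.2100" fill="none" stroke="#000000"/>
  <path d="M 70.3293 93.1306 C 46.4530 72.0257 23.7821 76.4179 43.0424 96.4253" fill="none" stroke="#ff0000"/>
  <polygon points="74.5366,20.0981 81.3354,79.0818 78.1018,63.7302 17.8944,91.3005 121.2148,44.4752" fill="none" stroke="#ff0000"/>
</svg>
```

; Generated by LaserGRBL
G21
G90
G0 X43.1836 Y81.1416
M3 S507
G1 X27.3918 Y102.1576 F2227
G1 X16.4235 Y99.0245 F2227
G1 X58.4421 Y107.6489 F2227
G1 X106.5365 Y9.2689 F2227
G1 X71.7503 Y48.2927 F2227
M5
G0 X70.3293 Y31.3721
M3 S857
G1 X58.6801 Y39.8455 F1280
G1 X48.3632 Y44.3440 F1280
G1 X40.5096 Y45.1419 F1280
G1 X36.2508 Y42.5137 F1280
G1 X36.7180 Y36.7341 F1280
G1 X43.0424 Y28.0774 F1280
M5
G0 X74.5366 Y104.4046
M3 S857
G1 X81.3354 Y45.4209 F1280
G1 X78.1018 Y60.7725 F1280
G1 X17.8944 Y33.2022 F1280
G1 X121.2148 Y80.0275 F1280
G1 X74.5366 Y104.4046 F1280
M5
G0 X0.0000 Y0.0000

Since the viewBox matches the mm dimensions, user units are millimetres directly. The only transform is the Y-flip y_m = 124.5027 − y_svg.

Shape 1 is a open polyline drawn with `<path>`. Its stroke #000000 means score at S507, F2227. After flipping Y the toolpath is (43.1836,81.1416) → (27.3918,102.1576) → (16.4235,99.0245) → (58.4421,107.6489) → (106.5365,9.2689) → (71.7503,48.2927).

Shape 2 is a cubic bezier drawn with `<path>`. Its stroke #ff0000 means cut at S857, F1280. After flipping Y the toolpath is (70.3293,31.3721) → (58.6801,39.8455) → (48.3632,44.3440) → (40.5096,45.1419) → (36.2508,42.5137) → (36.7180,36.7341) → (43.0424,28.0774).

Shape 3 is a closed polygon drawn with `<polygon>`. Its stroke #ff0000 means cut at S857, F1280. After flipping Y the toolpath is (74.5366,104.4046) → (81.3354,45.4209) → (78.1018,60.7725) → (17.8944,33.2022) → (121.2148,80.0275) → (74.5366,104.4046), returning to the start.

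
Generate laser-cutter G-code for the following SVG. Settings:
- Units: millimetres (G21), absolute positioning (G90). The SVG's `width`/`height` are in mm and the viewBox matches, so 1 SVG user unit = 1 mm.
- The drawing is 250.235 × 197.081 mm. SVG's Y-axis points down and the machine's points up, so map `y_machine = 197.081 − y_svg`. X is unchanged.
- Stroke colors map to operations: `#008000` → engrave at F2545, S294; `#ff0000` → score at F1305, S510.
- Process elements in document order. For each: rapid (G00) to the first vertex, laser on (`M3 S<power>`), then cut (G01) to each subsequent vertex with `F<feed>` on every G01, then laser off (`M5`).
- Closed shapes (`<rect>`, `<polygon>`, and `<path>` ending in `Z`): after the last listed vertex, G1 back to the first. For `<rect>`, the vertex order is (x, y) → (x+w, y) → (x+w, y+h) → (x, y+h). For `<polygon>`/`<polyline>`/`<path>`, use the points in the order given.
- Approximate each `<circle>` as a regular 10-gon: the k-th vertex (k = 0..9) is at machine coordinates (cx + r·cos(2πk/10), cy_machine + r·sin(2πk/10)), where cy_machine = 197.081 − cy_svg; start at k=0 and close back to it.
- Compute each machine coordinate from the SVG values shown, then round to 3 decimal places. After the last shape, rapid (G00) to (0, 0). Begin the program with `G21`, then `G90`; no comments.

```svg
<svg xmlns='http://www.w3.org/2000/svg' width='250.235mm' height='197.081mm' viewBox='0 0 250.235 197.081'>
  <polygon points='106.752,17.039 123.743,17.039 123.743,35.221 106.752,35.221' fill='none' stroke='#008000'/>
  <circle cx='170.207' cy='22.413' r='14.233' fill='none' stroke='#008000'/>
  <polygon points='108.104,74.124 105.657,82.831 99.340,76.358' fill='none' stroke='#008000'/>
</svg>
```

G21
G90
G00 X106.752 Y180.042
M3 S294
G01 X123.743 Y180.042 F2545
G01 X123.743 Y161.860 F2545
G01 X106.752 Y161.860 F2545
G01 X106.752 Y180.042 F2545
M5
G00 X184.440 Y174.668
M3 S294
G01 X181.722 Y183.034 F2545
G01 X174.605 Y188.204 F2545
G01 X165.809 Y188.204 F2545
G01 X158.692 Y183.034 F2545
G01 X155.974 Y174.668 F2545
G01 X158.692 Y166.302 F2545
G01 X165.809 Y161.132 F2545
G01 X174.605 Y161.132 F2545
G01 X181.722 Y166.302 F2545
G01 X184.440 Y174.668 F2545
M5
G00 X108.104 Y122.957
M3 S294
G01 X105.657 Y114.250 F2545
G01 X99.340 Y120.723 F2545
G01 X108.104 Y122.957 F2545
M5
G00 X0.000 Y0.000

Since the viewBox matches the mm dimensions, user units are millimetres directly. The only transform is the Y-flip y_m = 197.081 − y_svg.

Shape 1 is a rectangle drawn with `<polygon>`. Its stroke #008000 means engrave at S294, F2545. After flipping Y the toolpath is (106.752,180.042) → (123.743,180.042) → (123.743,161.860) → (106.752,161.860) → (106.752,180.042), returning to the start.

Shape 2 is a circle drawn with `<circle>`. Its stroke #008000 means engrave at S294, F2545. After flipping Y the toolpath is (184.440,174.668) → (181.722,183.034) → (174.605,188.204) → (165.809,188.204) → (158.692,183.034) → (155.974,174.668) → (158.692,166.302) → (165.809,161.132) → (174.605,161.132) → (181.722,166.302) → (184.440,174.668), returning to the start.

Shape 3 is a regular polygon drawn with `<polygon>`. Its stroke #008000 means engrave at S294, F2545. After flipping Y the toolpath is (108.104,122.957) → (105.657,114.250) → (99.340,120.723) → (108.104,122.957), returning to the start.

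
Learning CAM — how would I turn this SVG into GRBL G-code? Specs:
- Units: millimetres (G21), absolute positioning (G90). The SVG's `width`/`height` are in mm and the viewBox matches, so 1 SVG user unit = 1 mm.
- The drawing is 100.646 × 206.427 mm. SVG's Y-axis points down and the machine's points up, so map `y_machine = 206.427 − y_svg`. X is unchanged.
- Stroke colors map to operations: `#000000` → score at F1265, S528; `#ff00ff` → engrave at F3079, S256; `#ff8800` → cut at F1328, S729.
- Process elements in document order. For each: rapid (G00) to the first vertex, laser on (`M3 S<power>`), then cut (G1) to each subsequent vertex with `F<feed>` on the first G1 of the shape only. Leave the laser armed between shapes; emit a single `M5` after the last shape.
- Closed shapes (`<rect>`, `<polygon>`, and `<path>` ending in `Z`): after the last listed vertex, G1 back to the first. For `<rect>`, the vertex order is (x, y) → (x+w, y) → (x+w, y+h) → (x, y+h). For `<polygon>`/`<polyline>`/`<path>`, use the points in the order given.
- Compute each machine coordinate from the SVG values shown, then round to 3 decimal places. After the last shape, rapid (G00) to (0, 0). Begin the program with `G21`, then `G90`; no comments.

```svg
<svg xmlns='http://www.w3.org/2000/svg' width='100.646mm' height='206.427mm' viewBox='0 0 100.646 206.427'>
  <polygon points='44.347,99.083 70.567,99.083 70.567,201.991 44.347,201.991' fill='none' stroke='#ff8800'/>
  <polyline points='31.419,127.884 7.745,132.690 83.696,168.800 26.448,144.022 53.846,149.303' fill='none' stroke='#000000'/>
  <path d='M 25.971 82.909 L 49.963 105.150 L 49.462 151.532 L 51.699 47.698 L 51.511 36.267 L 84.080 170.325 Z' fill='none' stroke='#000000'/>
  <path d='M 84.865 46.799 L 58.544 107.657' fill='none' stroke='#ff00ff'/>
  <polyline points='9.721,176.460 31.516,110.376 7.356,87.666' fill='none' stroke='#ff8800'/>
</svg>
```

Since the viewBox matches the mm dimensions, user units are millimetres directly. The only transform is the Y-flip y_m = 206.427 − y_svg.

Shape 1 is a rectangle drawn with `<polygon>`. Its stroke #ff8800 means cut at S729, F1328. After flipping Y the toolpath is (44.347,107.344) → (70.567,107.344) → (70.567,4.436) → (44.347,4.436) → (44.347,107.344), returning to the start.

Shape 2 is a open polyline drawn with `<polyline>`. Its stroke #000000 means score at S528, F1265. After flipping Y the toolpath is (31.419,78.543) → (7.745,73.737) → (83.696,37.627) → (26.448,62.405) → (53.846,57.124).

Shape 3 is a closed polygon drawn with `<path>`. Its stroke #000000 means score at S528, F1265. After flipping Y the toolpath is (25.971,123.518) → (49.963,101.277) → (49.462,54.895) → (51.699,158.729) → (51.511,170.160) → (84.080,36.102) → (25.971,123.518), returning to the start.

Shape 4 is a line segment drawn with `<path>`. Its stroke #ff00ff means engrave at S256, F3079. After flipping Y the toolpath is (84.865,159.628) → (58.544,98.770).

Shape 5 is a open polyline drawn with `<polyline>`. Its stroke #ff8800 means cut at S729, F1328. After flipping Y the toolpath is (9.721,29.967) → (31.516,96.051) → (7.356,118.761).

G21
G90
G00 X44.347 Y107.344
M3 S729
G1 X70.567 Y107.344 F1328
G1 X70.567 Y4.436
G1 X44.347 Y4.436
G1 X44.347 Y107.344
G00 X31.419 Y78.543
M3 S528
G1 X7.745 Y73.737 F1265
G1 X83.696 Y37.627
G1 X26.448 Y62.405
G1 X53.846 Y57.124
G00 X25.971 Y123.518
M3 S528
G1 X49.963 Y101.277 F1265
G1 X49.462 Y54.895
G1 X51.699 Y158.729
G1 X51.511 Y170.160
G1 X84.080 Y36.102
G1 X25.971 Y123.518
G00 X84.865 Y159.628
M3 S256
G1 X58.544 Y98.770 F3079
G00 X9.721 Y29.967
M3 S729
G1 X31.516 Y96.051 F1328
G1 X7.356 Y118.761
M5
G00 X0.000 Y0.000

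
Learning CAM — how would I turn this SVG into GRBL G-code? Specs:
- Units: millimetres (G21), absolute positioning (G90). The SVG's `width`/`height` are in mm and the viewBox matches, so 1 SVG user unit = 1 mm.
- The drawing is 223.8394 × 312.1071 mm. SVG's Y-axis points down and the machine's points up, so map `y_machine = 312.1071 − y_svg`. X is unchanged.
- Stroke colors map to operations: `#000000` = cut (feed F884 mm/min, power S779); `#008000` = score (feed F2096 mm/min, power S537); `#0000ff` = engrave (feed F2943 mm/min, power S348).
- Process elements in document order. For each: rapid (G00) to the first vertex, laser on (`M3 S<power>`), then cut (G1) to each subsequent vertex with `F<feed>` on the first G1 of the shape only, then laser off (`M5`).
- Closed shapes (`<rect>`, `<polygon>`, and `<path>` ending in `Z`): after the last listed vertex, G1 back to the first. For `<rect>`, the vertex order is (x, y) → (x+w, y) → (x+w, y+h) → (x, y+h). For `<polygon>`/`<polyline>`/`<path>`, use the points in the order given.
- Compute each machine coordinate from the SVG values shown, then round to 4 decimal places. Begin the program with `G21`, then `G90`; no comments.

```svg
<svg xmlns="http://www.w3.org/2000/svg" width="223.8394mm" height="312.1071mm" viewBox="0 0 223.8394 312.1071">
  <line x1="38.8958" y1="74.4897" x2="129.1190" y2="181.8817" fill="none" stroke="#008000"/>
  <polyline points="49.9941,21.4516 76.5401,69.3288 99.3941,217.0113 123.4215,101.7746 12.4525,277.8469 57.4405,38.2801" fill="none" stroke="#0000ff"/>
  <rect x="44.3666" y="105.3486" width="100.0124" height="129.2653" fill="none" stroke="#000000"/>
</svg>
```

G21
G90
G00 X38.8958 Y237.6174
M3 S537
G1 X129.1190 Y130.2254 F2096
M5
G00 X49.9941 Y290.6555
M3 S348
G1 X76.5401 Y242.7783 F2943
G1 X99.3941 Y95.0958
G1 X123.4215 Y210.3325
G1 X12.4525 Y34.2602
G1 X57.4405 Y273.8270
M5
G00 X44.3666 Y206.7585
M3 S779
G1 X144.3790 Y206.7585 F884
G1 X144.3790 Y77.4932
G1 X44.3666 Y77.4932
G1 X44.3666 Y206.7585
M5

Since the viewBox matches the mm dimensions, user units are millimetres directly. The only transform is the Y-flip y_m = 312.1071 − y_svg.

Shape 1 is a line segment drawn with `<line>`. Its stroke #008000 means score at S537, F2096. After flipping Y the toolpath is (38.8958,237.6174) → (129.1190,130.2254).

Shape 2 is a open polyline drawn with `<polyline>`. Its stroke #0000ff means engrave at S348, F2943. After flipping Y the toolpath is (49.9941,290.6555) → (76.5401,242.7783) → (99.3941,95.0958) → (123.4215,210.3325) → (12.4525,34.2602) → (57.4405,273.8270).

Shape 3 is a rectangle drawn with `<rect>`. Its stroke #000000 means cut at S779, F884. After flipping Y the toolpath is (44.3666,206.7585) → (144.3790,206.7585) → (144.3790,77.4932) → (44.3666,77.4932) → (44.3666,206.7585), returning to the start.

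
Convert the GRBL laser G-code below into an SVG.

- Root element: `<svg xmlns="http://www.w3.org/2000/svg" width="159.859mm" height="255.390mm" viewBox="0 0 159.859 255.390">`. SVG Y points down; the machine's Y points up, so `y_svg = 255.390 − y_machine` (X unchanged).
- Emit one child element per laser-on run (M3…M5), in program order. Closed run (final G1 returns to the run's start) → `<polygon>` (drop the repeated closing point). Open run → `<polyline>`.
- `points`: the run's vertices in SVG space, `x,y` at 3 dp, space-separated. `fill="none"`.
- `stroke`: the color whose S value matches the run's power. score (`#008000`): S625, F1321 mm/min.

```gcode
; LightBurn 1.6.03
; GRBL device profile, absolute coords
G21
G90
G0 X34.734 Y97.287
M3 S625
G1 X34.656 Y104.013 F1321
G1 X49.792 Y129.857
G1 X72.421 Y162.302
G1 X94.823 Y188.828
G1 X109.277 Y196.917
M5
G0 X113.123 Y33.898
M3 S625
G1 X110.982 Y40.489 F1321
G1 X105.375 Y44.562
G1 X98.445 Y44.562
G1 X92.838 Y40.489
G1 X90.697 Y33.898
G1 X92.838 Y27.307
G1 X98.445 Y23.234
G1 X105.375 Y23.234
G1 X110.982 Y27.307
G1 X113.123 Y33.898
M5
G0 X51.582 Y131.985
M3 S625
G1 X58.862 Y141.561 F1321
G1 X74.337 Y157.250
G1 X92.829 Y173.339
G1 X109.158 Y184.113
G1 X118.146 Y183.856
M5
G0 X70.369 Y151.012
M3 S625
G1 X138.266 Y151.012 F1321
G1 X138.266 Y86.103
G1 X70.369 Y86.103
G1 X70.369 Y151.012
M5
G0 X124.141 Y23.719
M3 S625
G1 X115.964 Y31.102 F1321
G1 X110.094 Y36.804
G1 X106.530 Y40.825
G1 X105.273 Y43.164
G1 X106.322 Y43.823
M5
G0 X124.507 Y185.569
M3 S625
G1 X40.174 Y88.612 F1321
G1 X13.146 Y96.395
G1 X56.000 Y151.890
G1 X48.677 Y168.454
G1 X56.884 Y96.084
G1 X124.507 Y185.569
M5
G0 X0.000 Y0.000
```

<svg xmlns="http://www.w3.org/2000/svg" width="159.859mm" height="255.390mm" viewBox="0 0 159.859 255.390">
  <polyline points="34.734,158.103 34.656,151.377 49.792,125.533 72.421,93.088 94.823,66.562 109.277,58.473" fill="none" stroke="#008000"/>
  <polygon points="113.123,221.492 110.982,214.901 105.375,210.828 98.445,210.828 92.838,214.901 90.697,221.492 92.838,228.083 98.445,232.156 105.375,232.156 110.982,228.083" fill="none" stroke="#008000"/>
  <polyline points="51.582,123.405 58.862,113.829 74.337,98.140 92.829,82.051 109.158,71.277 118.146,71.534" fill="none" stroke="#008000"/>
  <polygon points="70.369,104.378 138.266,104.378 138.266,169.287 70.369,169.287" fill="none" stroke="#008000"/>
  <polyline points="124.141,231.671 115.964,224.288 110.094,218.586 106.530,214.565 105.273,212.226 106.322,211.567" fill="none" stroke="#008000"/>
  <polygon points="124.507,69.821 40.174,166.778 13.146,158.995 56.000,103.500 48.677,86.936 56.884,159.306" fill="none" stroke="#008000"/>
</svg>

Each laser-on run becomes one SVG element. Flip Y back into SVG space with y_svg = 255.390 − y_machine. Every run uses S625, so all elements get stroke `#008000` (score).

Run 1: The run is open, so emit a `<polyline>` with points (Y-flipped): 34.734,158.103 34.656,151.377 49.792,125.533 72.421,93.088 94.823,66.562 109.277,58.473.

Run 2: The run returns to its start, so emit a `<polygon>` with points (Y-flipped): 113.123,221.492 110.982,214.901 105.375,210.828 98.445,210.828 92.838,214.901 90.697,221.492 92.838,228.083 98.445,232.156 105.375,232.156 110.982,228.083.

Run 3: The run is open, so emit a `<polyline>` with points (Y-flipped): 51.582,123.405 58.862,113.829 74.337,98.140 92.829,82.051 109.158,71.277 118.146,71.534.

Run 4: The run returns to its start, so emit a `<polygon>` with points (Y-flipped): 70.369,104.378 138.266,104.378 138.266,169.287 70.369,169.287.

Run 5: The run is open, so emit a `<polyline>` with points (Y-flipped): 124.141,231.671 115.964,224.288 110.094,218.586 106.530,214.565 105.273,212.226 106.322,211.567.

Run 6: The run returns to its start, so emit a `<polygon>` with points (Y-flipped): 124.507,69.821 40.174,166.778 13.146,158.995 56.000,103.500 48.677,86.936 56.884,159.306.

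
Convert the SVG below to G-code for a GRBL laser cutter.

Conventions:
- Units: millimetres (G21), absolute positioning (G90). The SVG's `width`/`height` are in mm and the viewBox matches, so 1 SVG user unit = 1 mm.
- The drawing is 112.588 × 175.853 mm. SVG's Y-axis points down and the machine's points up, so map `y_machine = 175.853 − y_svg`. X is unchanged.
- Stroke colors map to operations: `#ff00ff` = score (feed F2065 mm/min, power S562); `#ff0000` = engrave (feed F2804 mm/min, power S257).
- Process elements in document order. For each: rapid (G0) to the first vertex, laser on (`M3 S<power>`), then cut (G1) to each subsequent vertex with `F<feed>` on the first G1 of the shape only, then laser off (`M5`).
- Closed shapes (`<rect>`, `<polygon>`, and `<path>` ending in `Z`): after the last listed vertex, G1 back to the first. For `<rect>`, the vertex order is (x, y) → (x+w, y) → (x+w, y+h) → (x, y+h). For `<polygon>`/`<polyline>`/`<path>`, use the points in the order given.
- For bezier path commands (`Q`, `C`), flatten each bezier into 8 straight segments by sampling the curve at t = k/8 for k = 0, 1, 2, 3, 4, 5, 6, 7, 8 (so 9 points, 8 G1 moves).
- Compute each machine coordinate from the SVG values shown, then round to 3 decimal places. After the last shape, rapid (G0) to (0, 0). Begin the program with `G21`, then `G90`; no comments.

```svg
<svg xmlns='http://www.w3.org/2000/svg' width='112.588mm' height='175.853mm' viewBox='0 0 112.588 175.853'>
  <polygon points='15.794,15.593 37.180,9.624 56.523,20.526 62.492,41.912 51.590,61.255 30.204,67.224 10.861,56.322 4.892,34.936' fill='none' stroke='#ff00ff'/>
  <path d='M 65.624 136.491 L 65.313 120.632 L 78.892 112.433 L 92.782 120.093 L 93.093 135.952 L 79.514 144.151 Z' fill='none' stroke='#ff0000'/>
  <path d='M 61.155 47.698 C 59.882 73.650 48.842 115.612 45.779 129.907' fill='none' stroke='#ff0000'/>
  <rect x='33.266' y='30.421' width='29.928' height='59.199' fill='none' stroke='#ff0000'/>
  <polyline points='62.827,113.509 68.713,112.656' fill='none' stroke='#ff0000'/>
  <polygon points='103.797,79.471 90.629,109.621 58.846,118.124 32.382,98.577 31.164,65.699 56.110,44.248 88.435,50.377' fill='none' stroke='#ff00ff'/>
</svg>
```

Since the viewBox matches the mm dimensions, user units are millimetres directly. The only transform is the Y-flip y_m = 175.853 − y_svg.

Shape 1 is a regular polygon drawn with `<polygon>`. Its stroke #ff00ff means score at S562, F2065. After flipping Y the toolpath is (15.794,160.260) → (37.180,166.229) → (56.523,155.327) → (62.492,133.941) → (51.590,114.598) → (30.204,108.629) → (10.861,119.531) → (4.892,140.917) → (15.794,160.260), returning to the start.

Shape 2 is a regular polygon drawn with `<path>`. Its stroke #ff0000 means engrave at S257, F2804. After flipping Y the toolpath is (65.624,39.362) → (65.313,55.221) → (78.892,63.420) → (92.782,55.760) → (93.093,39.901) → (79.514,31.702) → (65.624,39.362), returning to the start.

Shape 3 is a cubic bezier drawn with `<path>`. Its stroke #ff0000 means engrave at S257, F2804. After flipping Y the toolpath is (61.155,128.155) → (60.254,117.758) → (58.646,106.372) → (56.538,94.508) → (54.138,82.679) → (51.654,71.397) → (49.295,61.172) → (47.267,52.518) → (45.779,45.946).

Shape 4 is a rectangle drawn with `<rect>`. Its stroke #ff0000 means engrave at S257, F2804. After flipping Y the toolpath is (33.266,145.432) → (63.194,145.432) → (63.194,86.233) → (33.266,86.233) → (33.266,145.432), returning to the start.

Shape 5 is a line segment drawn with `<polyline>`. Its stroke #ff0000 means engrave at S257, F2804. After flipping Y the toolpath is (62.827,62.344) → (68.713,63.197).

Shape 6 is a regular polygon drawn with `<polygon>`. Its stroke #ff00ff means score at S562, F2065. After flipping Y the toolpath is (103.797,96.382) → (90.629,66.232) → (58.846,57.729) → (32.382,77.276) → (31.164,110.154) → (56.110,131.605) → (88.435,125.476) → (103.797,96.382), returning to the start.

G21
G90
G0 X15.794 Y160.260
M3 S562
G1 X37.180 Y166.229 F2065
G1 X56.523 Y155.327
G1 X62.492 Y133.941
G1 X51.590 Y114.598
G1 X30.204 Y108.629
G1 X10.861 Y119.531
G1 X4.892 Y140.917
G1 X15.794 Y160.260
M5
G0 X65.624 Y39.362
M3 S257
G1 X65.313 Y55.221 F2804
G1 X78.892 Y63.420
G1 X92.782 Y55.760
G1 X93.093 Y39.901
G1 X79.514 Y31.702
G1 X65.624 Y39.362
M5
G0 X61.155 Y128.155
M3 S257
G1 X60.254 Y117.758 F2804
G1 X58.646 Y106.372
G1 X56.538 Y94.508
G1 X54.138 Y82.679
G1 X51.654 Y71.397
G1 X49.295 Y61.172
G1 X47.267 Y52.518
G1 X45.779 Y45.946
M5
G0 X33.266 Y145.432
M3 S257
G1 X63.194 Y145.432 F2804
G1 X63.194 Y86.233
G1 X33.266 Y86.233
G1 X33.266 Y145.432
M5
G0 X62.827 Y62.344
M3 S257
G1 X68.713 Y63.197 F2804
M5
G0 X103.797 Y96.382
M3 S562
G1 X90.629 Y66.232 F2065
G1 X58.846 Y57.729
G1 X32.382 Y77.276
G1 X31.164 Y110.154
G1 X56.110 Y131.605
G1 X88.435 Y125.476
G1 X103.797 Y96.382
M5
G0 X0.000 Y0.000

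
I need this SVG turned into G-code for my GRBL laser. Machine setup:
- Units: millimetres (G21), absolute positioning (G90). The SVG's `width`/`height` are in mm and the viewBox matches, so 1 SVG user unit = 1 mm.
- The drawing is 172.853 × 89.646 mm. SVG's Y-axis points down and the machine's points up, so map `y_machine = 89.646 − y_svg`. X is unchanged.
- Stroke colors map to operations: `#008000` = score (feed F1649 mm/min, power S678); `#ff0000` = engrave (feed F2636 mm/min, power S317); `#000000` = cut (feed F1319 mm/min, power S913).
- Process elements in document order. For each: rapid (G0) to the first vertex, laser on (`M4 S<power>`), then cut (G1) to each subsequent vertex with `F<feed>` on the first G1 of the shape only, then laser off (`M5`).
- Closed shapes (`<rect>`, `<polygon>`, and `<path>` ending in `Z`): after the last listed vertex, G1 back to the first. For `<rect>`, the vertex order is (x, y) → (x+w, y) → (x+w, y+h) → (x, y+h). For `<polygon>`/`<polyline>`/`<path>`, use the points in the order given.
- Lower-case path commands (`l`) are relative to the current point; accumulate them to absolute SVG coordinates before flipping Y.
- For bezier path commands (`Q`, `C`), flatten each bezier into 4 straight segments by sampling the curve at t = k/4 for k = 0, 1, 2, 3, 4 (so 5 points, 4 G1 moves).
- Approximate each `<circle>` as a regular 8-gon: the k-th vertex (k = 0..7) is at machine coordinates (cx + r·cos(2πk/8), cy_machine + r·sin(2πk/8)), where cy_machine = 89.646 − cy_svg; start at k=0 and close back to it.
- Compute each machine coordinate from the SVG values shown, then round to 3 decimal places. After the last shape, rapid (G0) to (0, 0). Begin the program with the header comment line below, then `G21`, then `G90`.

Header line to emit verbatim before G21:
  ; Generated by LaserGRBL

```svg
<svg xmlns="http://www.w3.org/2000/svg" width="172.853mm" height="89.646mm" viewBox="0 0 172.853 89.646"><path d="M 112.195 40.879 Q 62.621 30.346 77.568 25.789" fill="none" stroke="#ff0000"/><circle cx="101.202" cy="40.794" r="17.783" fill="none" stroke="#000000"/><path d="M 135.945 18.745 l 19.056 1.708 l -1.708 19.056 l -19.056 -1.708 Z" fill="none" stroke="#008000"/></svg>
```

Since the viewBox matches the mm dimensions, user units are millimetres directly. The only transform is the Y-flip y_m = 89.646 − y_svg.

Shape 1 is a quadratic bezier drawn with `<path>`. Its stroke #ff0000 means engrave at S317, F2636. After flipping Y the toolpath is (112.195,48.767) → (91.441,53.660) → (78.751,57.806) → (74.127,61.205) → (77.568,63.857).

Shape 2 is a circle drawn with `<circle>`. Its stroke #000000 means cut at S913, F1319. After flipping Y the toolpath is (118.985,48.852) → (113.776,61.426) → (101.202,66.635) → (88.628,61.426) → (83.419,48.852) → (88.628,36.278) → (101.202,31.069) → (113.776,36.278) → (118.985,48.852), returning to the start.

Shape 3 is a regular polygon drawn with `<path>`. Its stroke #008000 means score at S678, F1649. After flipping Y the toolpath is (135.945,70.901) → (155.001,69.193) → (153.293,50.137) → (134.237,51.845) → (135.945,70.901), returning to the start.

; Generated by LaserGRBL
G21
G90
G0 X112.195 Y48.767
M4 S317
G1 X91.441 Y53.660 F2636
G1 X78.751 Y57.806
G1 X74.127 Y61.205
G1 X77.568 Y63.857
M5
G0 X118.985 Y48.852
M4 S913
G1 X113.776 Y61.426 F1319
G1 X101.202 Y66.635
G1 X88.628 Y61.426
G1 X83.419 Y48.852
G1 X88.628 Y36.278
G1 X101.202 Y31.069
G1 X113.776 Y36.278
G1 X118.985 Y48.852
M5
G0 X135.945 Y70.901
M4 S678
G1 X155.001 Y69.193 F1649
G1 X153.293 Y50.137
G1 X134.237 Y51.845
G1 X135.945 Y70.901
M5
G0 X0.000 Y0.000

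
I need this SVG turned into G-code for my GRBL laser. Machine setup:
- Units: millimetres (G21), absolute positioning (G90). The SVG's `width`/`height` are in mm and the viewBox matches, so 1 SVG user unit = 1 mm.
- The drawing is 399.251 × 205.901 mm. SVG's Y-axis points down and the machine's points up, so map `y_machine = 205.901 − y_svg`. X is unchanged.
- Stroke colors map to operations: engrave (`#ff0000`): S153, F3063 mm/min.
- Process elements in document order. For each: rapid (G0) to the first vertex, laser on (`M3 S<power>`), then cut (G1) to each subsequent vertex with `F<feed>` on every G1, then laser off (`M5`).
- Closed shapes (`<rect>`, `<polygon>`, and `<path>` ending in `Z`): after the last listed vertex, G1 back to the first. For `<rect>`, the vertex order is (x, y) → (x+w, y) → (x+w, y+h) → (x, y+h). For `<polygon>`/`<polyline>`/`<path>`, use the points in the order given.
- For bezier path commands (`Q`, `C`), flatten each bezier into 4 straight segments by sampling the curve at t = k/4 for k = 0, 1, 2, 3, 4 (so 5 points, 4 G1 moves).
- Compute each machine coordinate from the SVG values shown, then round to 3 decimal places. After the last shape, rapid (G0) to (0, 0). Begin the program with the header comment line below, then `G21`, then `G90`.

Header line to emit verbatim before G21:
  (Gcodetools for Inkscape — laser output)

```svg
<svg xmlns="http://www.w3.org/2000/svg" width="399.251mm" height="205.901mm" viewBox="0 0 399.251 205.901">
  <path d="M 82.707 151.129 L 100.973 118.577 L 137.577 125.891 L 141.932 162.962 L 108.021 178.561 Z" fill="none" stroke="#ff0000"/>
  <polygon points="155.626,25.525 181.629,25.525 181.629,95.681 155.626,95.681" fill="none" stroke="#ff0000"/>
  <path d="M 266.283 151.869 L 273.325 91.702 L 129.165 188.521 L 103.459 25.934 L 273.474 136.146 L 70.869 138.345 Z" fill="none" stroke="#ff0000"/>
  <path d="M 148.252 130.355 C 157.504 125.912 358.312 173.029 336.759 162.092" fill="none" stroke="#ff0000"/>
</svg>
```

(Gcodetools for Inkscape — laser output)
G21
G90
G0 X82.707 Y54.772
M3 S153
G1 X100.973 Y87.324 F3063
G1 X137.577 Y80.010 F3063
G1 X141.932 Y42.939 F3063
G1 X108.021 Y27.340 F3063
G1 X82.707 Y54.772 F3063
M5
G0 X155.626 Y180.376
M3 S153
G1 X181.629 Y180.376 F3063
G1 X181.629 Y110.220 F3063
G1 X155.626 Y110.220 F3063
G1 X155.626 Y180.376 F3063
M5
G0 X266.283 Y54.032
M3 S153
G1 X273.325 Y114.199 F3063
G1 X129.165 Y17.380 F3063
G1 X103.459 Y179.967 F3063
G1 X273.474 Y69.755 F3063
G1 X70.869 Y67.556 F3063
G1 X266.283 Y54.032 F3063
M5
G0 X148.252 Y75.546
M3 S153
G1 X184.640 Y70.923 F3063
G1 X254.057 Y57.242 F3063
G1 X317.699 Y44.779 F3063
G1 X336.759 Y43.809 F3063
M5
G0 X0.000 Y0.000

1 u = 1 mm; y_m = 205.901 − y.

[1] `<path>` regular polygon, #ff0000→engrave S153 F3063: (82.707,54.772) → (100.973,87.324) → (137.577,80.010) → (141.932,42.939) → (108.021,27.340) → (82.707,54.772) (closed)

[2] `<polygon>` rectangle, #ff0000→engrave S153 F3063: (155.626,180.376) → (181.629,180.376) → (181.629,110.220) → (155.626,110.220) → (155.626,180.376) (closed)

[3] `<path>` closed polygon, #ff0000→engrave S153 F3063: (266.283,54.032) → (273.325,114.199) → (129.165,17.380) → (103.459,179.967) → (273.474,69.755) → (70.869,67.556) → (266.283,54.032) (closed)

[4] `<path>` cubic bezier, #ff0000→engrave S153 F3063: (148.252,75.546) → (184.640,70.923) → (254.057,57.242) → (317.699,44.779) → (336.759,43.809)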